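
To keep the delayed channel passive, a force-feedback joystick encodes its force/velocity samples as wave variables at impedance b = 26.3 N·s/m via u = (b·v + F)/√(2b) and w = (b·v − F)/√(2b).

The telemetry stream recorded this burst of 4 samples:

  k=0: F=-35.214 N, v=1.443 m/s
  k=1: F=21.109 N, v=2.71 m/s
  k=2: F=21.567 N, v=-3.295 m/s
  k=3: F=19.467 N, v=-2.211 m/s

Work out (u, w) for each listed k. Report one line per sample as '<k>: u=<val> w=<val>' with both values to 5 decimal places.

k=0: b·v=26.3×1.443=37.95090; √(2b)=7.25259; u=(37.95090+(-35.214))/7.25259=0.37737, w=(37.95090−(-35.214))/7.25259=10.08811
k=1: b·v=26.3×2.71=71.27300; √(2b)=7.25259; u=(71.27300+21.109)/7.25259=12.73780, w=(71.27300−21.109)/7.25259=6.91671
k=2: b·v=26.3×(-3.295)=-86.65850; √(2b)=7.25259; u=(-86.65850+21.567)/7.25259=-8.97494, w=(-86.65850−21.567)/7.25259=-14.92233
k=3: b·v=26.3×(-2.211)=-58.14930; √(2b)=7.25259; u=(-58.14930+19.467)/7.25259=-5.33359, w=(-58.14930−19.467)/7.25259=-10.70188

0: u=0.37737 w=10.08811
1: u=12.73780 w=6.91671
2: u=-8.97494 w=-14.92233
3: u=-5.33359 w=-10.70188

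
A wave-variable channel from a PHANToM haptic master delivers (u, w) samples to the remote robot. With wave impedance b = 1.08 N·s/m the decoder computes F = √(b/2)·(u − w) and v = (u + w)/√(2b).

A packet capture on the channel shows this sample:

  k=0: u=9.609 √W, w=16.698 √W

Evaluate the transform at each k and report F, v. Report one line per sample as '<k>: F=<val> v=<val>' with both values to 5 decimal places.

0: F=-5.20933 v=17.89965

k=0: u−w=-7.08900, u+w=26.30700; √(b/2)=0.73485, √(2b)=1.46969; F=0.73485×(-7.089)=-5.20933, v=26.30700/1.46969=17.89965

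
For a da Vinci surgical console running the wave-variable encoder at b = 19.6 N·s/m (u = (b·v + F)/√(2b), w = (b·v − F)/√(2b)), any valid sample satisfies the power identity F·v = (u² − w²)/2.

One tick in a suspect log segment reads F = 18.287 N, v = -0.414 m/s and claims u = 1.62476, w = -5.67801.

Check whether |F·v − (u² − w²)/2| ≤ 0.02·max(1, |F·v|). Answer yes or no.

F·v = 18.287×(-0.414) = -7.5708 W.
(u² − w²)/2 = (2.6398 − 32.2398)/2 = -14.8000 W.
|Δ| = 7.2292;  2% of max(1, |F·v|) = 0.1514.

no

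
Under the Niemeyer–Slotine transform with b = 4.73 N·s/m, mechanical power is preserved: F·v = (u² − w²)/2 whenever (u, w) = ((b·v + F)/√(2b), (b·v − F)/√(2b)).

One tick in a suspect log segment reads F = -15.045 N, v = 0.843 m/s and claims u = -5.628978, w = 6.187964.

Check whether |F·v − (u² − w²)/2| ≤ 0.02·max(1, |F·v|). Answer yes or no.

F·v = (-15.045)×0.843 = -12.682935 W.
(u² − w²)/2 = (31.685393 − 38.290898)/2 = -3.302753 W.
|Δ| = 9.380182;  2% of max(1, |F·v|) = 0.253659.

no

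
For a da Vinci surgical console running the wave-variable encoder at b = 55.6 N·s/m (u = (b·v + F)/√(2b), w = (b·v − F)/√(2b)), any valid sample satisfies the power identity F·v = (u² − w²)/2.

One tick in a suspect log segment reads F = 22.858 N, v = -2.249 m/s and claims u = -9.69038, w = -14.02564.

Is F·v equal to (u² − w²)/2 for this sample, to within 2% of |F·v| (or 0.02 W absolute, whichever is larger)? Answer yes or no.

F·v = 22.858×(-2.249) = -51.40764 W.
(u² − w²)/2 = (93.90346 − 196.71858)/2 = -51.40756 W.
|Δ| = 0.00009;  2% of max(1, |F·v|) = 1.02815.

yes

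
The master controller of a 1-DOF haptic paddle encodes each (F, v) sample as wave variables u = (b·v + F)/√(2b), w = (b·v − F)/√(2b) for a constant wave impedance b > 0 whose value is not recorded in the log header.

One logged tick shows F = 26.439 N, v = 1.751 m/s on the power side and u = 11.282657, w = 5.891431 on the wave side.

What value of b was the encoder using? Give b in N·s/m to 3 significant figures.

u + w = 17.174088;  u + w = √(2b)·v, so √(2b) = 17.174088/1.751 = 9.808160.
b = (√(2b))²/2 = 96.200001/2 = 48.100000.
(Check via u − w = 2F/√(2b): u − w = 5.391226, 2F/√(2b) = 5.391225.)

b = 48.1 N·s/m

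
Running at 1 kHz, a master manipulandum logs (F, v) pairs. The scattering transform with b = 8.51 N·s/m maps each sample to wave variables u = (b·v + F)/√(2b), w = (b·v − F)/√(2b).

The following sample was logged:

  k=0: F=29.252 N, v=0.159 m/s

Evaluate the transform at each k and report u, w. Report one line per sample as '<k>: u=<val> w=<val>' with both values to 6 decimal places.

k=0: b·v=8.51×0.159=1.353090; √(2b)=4.125530; u=(1.353090+29.252)/4.125530=7.418462, w=(1.353090−29.252)/4.125530=-6.762503

0: u=7.418462 w=-6.762503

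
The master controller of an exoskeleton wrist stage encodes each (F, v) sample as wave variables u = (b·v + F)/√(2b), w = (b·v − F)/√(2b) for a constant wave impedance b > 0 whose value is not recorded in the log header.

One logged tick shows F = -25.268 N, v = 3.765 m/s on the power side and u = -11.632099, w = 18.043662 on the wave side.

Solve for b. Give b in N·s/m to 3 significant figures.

u + w = 6.411563;  u + w = √(2b)·v, so √(2b) = 6.411563/3.765 = 1.702938.
b = (√(2b))²/2 = 2.899999/2 = 1.450000.
(Check via u − w = 2F/√(2b): u − w = -29.675761, 2F/√(2b) = -29.675765.)

b = 1.45 N·s/m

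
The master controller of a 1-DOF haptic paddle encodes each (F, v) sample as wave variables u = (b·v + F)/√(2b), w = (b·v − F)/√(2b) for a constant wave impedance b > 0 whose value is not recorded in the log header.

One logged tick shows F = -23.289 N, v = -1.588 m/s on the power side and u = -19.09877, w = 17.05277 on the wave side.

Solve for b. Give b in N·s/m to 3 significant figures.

u + w = -2.04600;  u + w = √(2b)·v, so √(2b) = -2.04600/(-1.588) = 1.28841.
b = (√(2b))²/2 = 1.66001/2 = 0.83000.
(Check via u − w = 2F/√(2b): u − w = -36.15154, 2F/√(2b) = -36.15145.)

b = 0.83 N·s/m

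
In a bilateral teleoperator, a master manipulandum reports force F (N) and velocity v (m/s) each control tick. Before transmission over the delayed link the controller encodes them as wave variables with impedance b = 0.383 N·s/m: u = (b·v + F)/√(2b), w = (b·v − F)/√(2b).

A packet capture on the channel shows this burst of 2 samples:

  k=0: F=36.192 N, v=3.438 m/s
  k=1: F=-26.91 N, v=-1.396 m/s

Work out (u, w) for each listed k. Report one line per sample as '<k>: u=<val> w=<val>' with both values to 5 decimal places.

0: u=42.85665 w=-39.84767
1: u=-31.35766 w=30.13586

k=0: b·v=0.383×3.438=1.31675; √(2b)=0.87521; u=(1.31675+36.192)/0.87521=42.85665, w=(1.31675−36.192)/0.87521=-39.84767
k=1: b·v=0.383×(-1.396)=-0.53467; √(2b)=0.87521; u=(-0.53467+(-26.91))/0.87521=-31.35766, w=(-0.53467−(-26.91))/0.87521=30.13586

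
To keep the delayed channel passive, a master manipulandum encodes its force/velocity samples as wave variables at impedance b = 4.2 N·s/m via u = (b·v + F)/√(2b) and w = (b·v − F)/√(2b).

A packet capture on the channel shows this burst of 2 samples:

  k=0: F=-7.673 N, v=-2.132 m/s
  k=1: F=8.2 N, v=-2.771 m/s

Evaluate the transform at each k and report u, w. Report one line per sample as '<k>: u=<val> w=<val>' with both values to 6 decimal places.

0: u=-5.736998 w=-0.442125
1: u=-1.186292 w=-6.844829

k=0: b·v=4.2×(-2.132)=-8.954400; √(2b)=2.898275; u=(-8.954400+(-7.673))/2.898275=-5.736998, w=(-8.954400−(-7.673))/2.898275=-0.442125
k=1: b·v=4.2×(-2.771)=-11.638200; √(2b)=2.898275; u=(-11.638200+8.2)/2.898275=-1.186292, w=(-11.638200−8.2)/2.898275=-6.844829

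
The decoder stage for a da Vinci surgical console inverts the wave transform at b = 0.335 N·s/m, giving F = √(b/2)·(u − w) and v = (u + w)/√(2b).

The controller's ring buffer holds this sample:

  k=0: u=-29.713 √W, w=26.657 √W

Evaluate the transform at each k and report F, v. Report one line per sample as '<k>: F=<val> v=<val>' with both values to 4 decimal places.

0: F=-23.0704 v=-3.7335

k=0: u−w=-56.3700, u+w=-3.0560; √(b/2)=0.4093, √(2b)=0.8185; F=0.4093×(-56.37)=-23.0704, v=-3.0560/0.8185=-3.7335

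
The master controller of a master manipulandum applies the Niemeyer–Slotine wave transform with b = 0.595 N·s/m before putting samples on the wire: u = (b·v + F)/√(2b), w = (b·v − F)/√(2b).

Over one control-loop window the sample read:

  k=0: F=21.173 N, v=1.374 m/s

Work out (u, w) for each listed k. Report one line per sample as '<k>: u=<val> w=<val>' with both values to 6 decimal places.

k=0: b·v=0.595×1.374=0.817530; √(2b)=1.090871; u=(0.817530+21.173)/1.090871=20.158686, w=(0.817530−21.173)/1.090871=-18.659829

0: u=20.158686 w=-18.659829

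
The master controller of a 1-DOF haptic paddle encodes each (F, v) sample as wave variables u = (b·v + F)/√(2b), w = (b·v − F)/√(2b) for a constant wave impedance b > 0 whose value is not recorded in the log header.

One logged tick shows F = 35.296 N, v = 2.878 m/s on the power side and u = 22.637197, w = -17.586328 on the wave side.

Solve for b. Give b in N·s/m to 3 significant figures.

u + w = 5.050869;  u + w = √(2b)·v, so √(2b) = 5.050869/2.878 = 1.754993.
b = (√(2b))²/2 = 3.079999/2 = 1.540000.
(Check via u − w = 2F/√(2b): u − w = 40.223525, 2F/√(2b) = 40.223529.)

b = 1.54 N·s/m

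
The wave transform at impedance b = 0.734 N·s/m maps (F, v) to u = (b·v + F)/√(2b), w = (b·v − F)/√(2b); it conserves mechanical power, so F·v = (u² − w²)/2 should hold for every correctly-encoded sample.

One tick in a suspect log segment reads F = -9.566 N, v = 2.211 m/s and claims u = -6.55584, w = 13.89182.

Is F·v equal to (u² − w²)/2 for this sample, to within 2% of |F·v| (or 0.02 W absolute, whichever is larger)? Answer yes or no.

F·v = (-9.566)×2.211 = -21.15043 W.
(u² − w²)/2 = (42.97904 − 192.98266)/2 = -75.00181 W.
|Δ| = 53.85139;  2% of max(1, |F·v|) = 0.42301.

no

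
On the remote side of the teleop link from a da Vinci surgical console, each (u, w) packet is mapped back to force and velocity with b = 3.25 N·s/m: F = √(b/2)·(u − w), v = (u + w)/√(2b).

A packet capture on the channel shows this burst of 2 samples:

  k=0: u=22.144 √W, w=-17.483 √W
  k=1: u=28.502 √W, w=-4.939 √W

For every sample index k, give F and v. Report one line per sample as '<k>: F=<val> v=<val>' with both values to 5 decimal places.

k=0: u−w=39.62700, u+w=4.66100; √(b/2)=1.27475, √(2b)=2.54951; F=1.27475×39.627=50.51471, v=4.66100/2.54951=1.82819
k=1: u−w=33.44100, u+w=23.56300; √(b/2)=1.27475, √(2b)=2.54951; F=1.27475×33.441=42.62908, v=23.56300/2.54951=9.24217

0: F=50.51471 v=1.82819
1: F=42.62908 v=9.24217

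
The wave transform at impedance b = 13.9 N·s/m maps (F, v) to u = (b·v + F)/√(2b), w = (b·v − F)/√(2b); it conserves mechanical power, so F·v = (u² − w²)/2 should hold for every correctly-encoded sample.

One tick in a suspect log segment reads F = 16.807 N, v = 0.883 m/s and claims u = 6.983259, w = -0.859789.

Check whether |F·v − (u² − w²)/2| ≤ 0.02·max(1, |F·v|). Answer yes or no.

no

F·v = 16.807×0.883 = 14.840581 W.
(u² − w²)/2 = (48.765906 − 0.739237)/2 = 24.013335 W.
|Δ| = 9.172754;  2% of max(1, |F·v|) = 0.296812.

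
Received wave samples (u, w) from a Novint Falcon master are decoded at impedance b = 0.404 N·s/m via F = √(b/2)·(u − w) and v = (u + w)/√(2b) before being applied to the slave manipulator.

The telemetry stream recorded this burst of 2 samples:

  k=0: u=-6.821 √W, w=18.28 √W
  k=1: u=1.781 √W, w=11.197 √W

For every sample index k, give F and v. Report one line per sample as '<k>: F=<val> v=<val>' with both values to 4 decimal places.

0: F=-11.2815 v=12.7480
1: F=-4.2320 v=14.4378

k=0: u−w=-25.1010, u+w=11.4590; √(b/2)=0.4494, √(2b)=0.8989; F=0.4494×(-25.101)=-11.2815, v=11.4590/0.8989=12.7480
k=1: u−w=-9.4160, u+w=12.9780; √(b/2)=0.4494, √(2b)=0.8989; F=0.4494×(-9.416)=-4.2320, v=12.9780/0.8989=14.4378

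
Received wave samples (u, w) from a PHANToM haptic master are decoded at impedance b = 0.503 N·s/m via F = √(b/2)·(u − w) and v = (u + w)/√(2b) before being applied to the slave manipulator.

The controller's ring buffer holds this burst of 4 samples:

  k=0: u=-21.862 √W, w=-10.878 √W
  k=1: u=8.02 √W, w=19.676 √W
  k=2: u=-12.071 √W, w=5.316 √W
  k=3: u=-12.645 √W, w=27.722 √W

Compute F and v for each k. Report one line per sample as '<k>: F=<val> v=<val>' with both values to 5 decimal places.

0: F=-5.50845 v=-32.64222
1: F=-5.84546 v=27.61328
2: F=-8.71954 v=-6.73483
3: F=-20.24396 v=15.03197

k=0: u−w=-10.98400, u+w=-32.74000; √(b/2)=0.50150, √(2b)=1.00300; F=0.50150×(-10.984)=-5.50845, v=-32.74000/1.00300=-32.64222
k=1: u−w=-11.65600, u+w=27.69600; √(b/2)=0.50150, √(2b)=1.00300; F=0.50150×(-11.656)=-5.84546, v=27.69600/1.00300=27.61328
k=2: u−w=-17.38700, u+w=-6.75500; √(b/2)=0.50150, √(2b)=1.00300; F=0.50150×(-17.387)=-8.71954, v=-6.75500/1.00300=-6.73483
k=3: u−w=-40.36700, u+w=15.07700; √(b/2)=0.50150, √(2b)=1.00300; F=0.50150×(-40.367)=-20.24396, v=15.07700/1.00300=15.03197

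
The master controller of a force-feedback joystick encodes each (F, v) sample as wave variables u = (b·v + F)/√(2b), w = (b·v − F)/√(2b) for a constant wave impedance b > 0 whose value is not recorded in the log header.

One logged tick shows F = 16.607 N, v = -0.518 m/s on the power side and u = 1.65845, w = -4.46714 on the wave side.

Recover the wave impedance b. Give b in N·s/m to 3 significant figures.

b = 14.7 N·s/m

u + w = -2.8087;  u + w = √(2b)·v, so √(2b) = -2.8087/(-0.518) = 5.4222.
b = (√(2b))²/2 = 29.4001/2 = 14.7000.
(Check via u − w = 2F/√(2b): u − w = 6.1256, 2F/√(2b) = 6.1256.)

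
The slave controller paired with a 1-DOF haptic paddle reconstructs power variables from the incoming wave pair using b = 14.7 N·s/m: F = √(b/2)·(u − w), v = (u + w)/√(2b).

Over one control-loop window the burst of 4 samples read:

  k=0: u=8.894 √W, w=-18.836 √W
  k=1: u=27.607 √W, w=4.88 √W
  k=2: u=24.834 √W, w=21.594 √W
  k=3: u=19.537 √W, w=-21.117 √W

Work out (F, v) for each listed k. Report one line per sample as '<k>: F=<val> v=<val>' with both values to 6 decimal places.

0: F=75.178480 v=-1.833581
1: F=61.614905 v=5.991505
2: F=8.783926 v=8.562613
3: F=110.216585 v=-0.291396

k=0: u−w=27.730000, u+w=-9.942000; √(b/2)=2.711088, √(2b)=5.422177; F=2.711088×27.73=75.178480, v=-9.942000/5.422177=-1.833581
k=1: u−w=22.727000, u+w=32.487000; √(b/2)=2.711088, √(2b)=5.422177; F=2.711088×22.727=61.614905, v=32.487000/5.422177=5.991505
k=2: u−w=3.240000, u+w=46.428000; √(b/2)=2.711088, √(2b)=5.422177; F=2.711088×3.24=8.783926, v=46.428000/5.422177=8.562613
k=3: u−w=40.654000, u+w=-1.580000; √(b/2)=2.711088, √(2b)=5.422177; F=2.711088×40.654=110.216585, v=-1.580000/5.422177=-0.291396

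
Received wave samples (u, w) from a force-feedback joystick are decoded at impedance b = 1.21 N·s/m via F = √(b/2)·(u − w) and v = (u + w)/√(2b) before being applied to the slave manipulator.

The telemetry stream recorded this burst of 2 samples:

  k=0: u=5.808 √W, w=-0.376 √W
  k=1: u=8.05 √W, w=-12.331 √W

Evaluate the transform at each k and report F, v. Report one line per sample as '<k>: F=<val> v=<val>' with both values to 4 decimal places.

k=0: u−w=6.1840, u+w=5.4320; √(b/2)=0.7778, √(2b)=1.5556; F=0.7778×6.184=4.8100, v=5.4320/1.5556=3.4918
k=1: u−w=20.3810, u+w=-4.2810; √(b/2)=0.7778, √(2b)=1.5556; F=0.7778×20.381=15.8527, v=-4.2810/1.5556=-2.7519

0: F=4.8100 v=3.4918
1: F=15.8527 v=-2.7519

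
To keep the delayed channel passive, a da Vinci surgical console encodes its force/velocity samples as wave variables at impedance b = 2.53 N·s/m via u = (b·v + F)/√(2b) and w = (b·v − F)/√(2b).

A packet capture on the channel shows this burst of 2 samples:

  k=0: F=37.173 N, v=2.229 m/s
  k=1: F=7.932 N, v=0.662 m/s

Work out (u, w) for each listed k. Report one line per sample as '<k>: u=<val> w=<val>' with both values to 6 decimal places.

k=0: b·v=2.53×2.229=5.639370; √(2b)=2.249444; u=(5.639370+37.173)/2.249444=19.032420, w=(5.639370−37.173)/2.249444=-14.018408
k=1: b·v=2.53×0.662=1.674860; √(2b)=2.249444; u=(1.674860+7.932)/2.249444=4.270770, w=(1.674860−7.932)/2.249444=-2.781638

0: u=19.032420 w=-14.018408
1: u=4.270770 w=-2.781638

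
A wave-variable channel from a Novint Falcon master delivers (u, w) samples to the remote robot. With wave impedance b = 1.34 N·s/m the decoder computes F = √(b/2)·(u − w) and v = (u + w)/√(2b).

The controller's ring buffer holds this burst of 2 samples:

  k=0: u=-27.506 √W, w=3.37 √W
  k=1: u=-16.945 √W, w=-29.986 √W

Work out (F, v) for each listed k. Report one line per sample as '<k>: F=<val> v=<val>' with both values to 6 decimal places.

k=0: u−w=-30.876000, u+w=-24.136000; √(b/2)=0.818535, √(2b)=1.637071; F=0.818535×(-30.876)=-25.273095, v=-24.136000/1.637071=-14.743409
k=1: u−w=13.041000, u+w=-46.931000; √(b/2)=0.818535, √(2b)=1.637071; F=0.818535×13.041=10.674519, v=-46.931000/1.637071=-28.667671

0: F=-25.273095 v=-14.743409
1: F=10.674519 v=-28.667671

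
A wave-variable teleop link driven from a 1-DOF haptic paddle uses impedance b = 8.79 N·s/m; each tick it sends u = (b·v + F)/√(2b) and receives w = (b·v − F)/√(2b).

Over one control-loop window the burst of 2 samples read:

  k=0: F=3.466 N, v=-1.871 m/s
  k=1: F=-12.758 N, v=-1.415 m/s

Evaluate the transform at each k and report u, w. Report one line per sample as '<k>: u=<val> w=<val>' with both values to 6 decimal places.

0: u=-3.095767 w=-4.749057
1: u=-6.009240 w=0.076356

k=0: b·v=8.79×(-1.871)=-16.446090; √(2b)=4.192851; u=(-16.446090+3.466)/4.192851=-3.095767, w=(-16.446090−3.466)/4.192851=-4.749057
k=1: b·v=8.79×(-1.415)=-12.437850; √(2b)=4.192851; u=(-12.437850+(-12.758))/4.192851=-6.009240, w=(-12.437850−(-12.758))/4.192851=0.076356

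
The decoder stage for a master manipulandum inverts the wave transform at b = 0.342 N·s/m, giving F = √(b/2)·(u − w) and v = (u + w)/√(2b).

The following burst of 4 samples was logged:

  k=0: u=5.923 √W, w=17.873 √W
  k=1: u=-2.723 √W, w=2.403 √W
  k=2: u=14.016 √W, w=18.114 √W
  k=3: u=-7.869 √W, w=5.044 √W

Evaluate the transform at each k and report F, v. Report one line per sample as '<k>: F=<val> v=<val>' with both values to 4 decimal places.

k=0: u−w=-11.9500, u+w=23.7960; √(b/2)=0.4135, √(2b)=0.8270; F=0.4135×(-11.95)=-4.9416, v=23.7960/0.8270=28.7724
k=1: u−w=-5.1260, u+w=-0.3200; √(b/2)=0.4135, √(2b)=0.8270; F=0.4135×(-5.126)=-2.1197, v=-0.3200/0.8270=-0.3869
k=2: u−w=-4.0980, u+w=32.1300; √(b/2)=0.4135, √(2b)=0.8270; F=0.4135×(-4.098)=-1.6946, v=32.1300/0.8270=38.8493
k=3: u−w=-12.9130, u+w=-2.8250; √(b/2)=0.4135, √(2b)=0.8270; F=0.4135×(-12.913)=-5.3398, v=-2.8250/0.8270=-3.4158

0: F=-4.9416 v=28.7724
1: F=-2.1197 v=-0.3869
2: F=-1.6946 v=38.8493
3: F=-5.3398 v=-3.4158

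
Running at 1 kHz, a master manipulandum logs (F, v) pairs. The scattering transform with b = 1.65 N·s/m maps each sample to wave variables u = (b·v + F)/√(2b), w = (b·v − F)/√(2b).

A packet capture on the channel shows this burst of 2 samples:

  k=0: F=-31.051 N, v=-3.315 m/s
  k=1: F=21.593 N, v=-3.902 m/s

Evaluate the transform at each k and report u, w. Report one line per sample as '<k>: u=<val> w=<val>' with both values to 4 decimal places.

k=0: b·v=1.65×(-3.315)=-5.4697; √(2b)=1.8166; u=(-5.4697+(-31.051))/1.8166=-20.1040, w=(-5.4697−(-31.051))/1.8166=14.0820
k=1: b·v=1.65×(-3.902)=-6.4383; √(2b)=1.8166; u=(-6.4383+21.593)/1.8166=8.3424, w=(-6.4383−21.593)/1.8166=-15.4307

0: u=-20.1040 w=14.0820
1: u=8.3424 w=-15.4307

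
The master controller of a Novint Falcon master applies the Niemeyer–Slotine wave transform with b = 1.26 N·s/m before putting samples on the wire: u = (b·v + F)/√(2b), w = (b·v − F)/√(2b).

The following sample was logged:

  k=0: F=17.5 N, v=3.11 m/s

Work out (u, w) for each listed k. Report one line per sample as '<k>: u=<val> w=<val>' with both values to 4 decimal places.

k=0: b·v=1.26×3.11=3.9186; √(2b)=1.5875; u=(3.9186+17.5)/1.5875=13.4924, w=(3.9186−17.5)/1.5875=-8.5555

0: u=13.4924 w=-8.5555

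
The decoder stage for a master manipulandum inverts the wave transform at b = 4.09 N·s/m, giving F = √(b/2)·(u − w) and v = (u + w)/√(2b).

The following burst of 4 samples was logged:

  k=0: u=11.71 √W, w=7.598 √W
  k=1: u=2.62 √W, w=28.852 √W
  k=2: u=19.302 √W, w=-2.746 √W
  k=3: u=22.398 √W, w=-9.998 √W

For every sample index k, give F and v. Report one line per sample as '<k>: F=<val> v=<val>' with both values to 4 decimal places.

k=0: u−w=4.1120, u+w=19.3080; √(b/2)=1.4300, √(2b)=2.8601; F=1.4300×4.112=5.8803, v=19.3080/2.8601=6.7509
k=1: u−w=-26.2320, u+w=31.4720; √(b/2)=1.4300, √(2b)=2.8601; F=1.4300×(-26.232)=-37.5127, v=31.4720/2.8601=11.0039
k=2: u−w=22.0480, u+w=16.5560; √(b/2)=1.4300, √(2b)=2.8601; F=1.4300×22.048=31.5294, v=16.5560/2.8601=5.7887
k=3: u−w=32.3960, u+w=12.4000; √(b/2)=1.4300, √(2b)=2.8601; F=1.4300×32.396=46.3274, v=12.4000/2.8601=4.3356

0: F=5.8803 v=6.7509
1: F=-37.5127 v=11.0039
2: F=31.5294 v=5.7887
3: F=46.3274 v=4.3356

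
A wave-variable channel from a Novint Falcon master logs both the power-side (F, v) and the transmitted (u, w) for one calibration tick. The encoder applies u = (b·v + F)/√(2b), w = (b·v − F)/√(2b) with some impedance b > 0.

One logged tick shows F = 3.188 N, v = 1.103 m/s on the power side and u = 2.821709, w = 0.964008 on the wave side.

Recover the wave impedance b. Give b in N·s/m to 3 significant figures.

u + w = 3.785717;  u + w = √(2b)·v, so √(2b) = 3.785717/1.103 = 3.432200.
b = (√(2b))²/2 = 11.779999/2 = 5.890000.
(Check via u − w = 2F/√(2b): u − w = 1.857701, 2F/√(2b) = 1.857700.)

b = 5.89 N·s/m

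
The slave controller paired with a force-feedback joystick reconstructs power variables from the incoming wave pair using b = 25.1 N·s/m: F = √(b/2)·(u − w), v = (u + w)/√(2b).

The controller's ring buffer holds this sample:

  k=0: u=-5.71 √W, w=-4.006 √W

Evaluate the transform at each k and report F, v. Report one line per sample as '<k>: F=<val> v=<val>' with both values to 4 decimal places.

k=0: u−w=-1.7040, u+w=-9.7160; √(b/2)=3.5426, √(2b)=7.0852; F=3.5426×(-1.704)=-6.0366, v=-9.7160/7.0852=-1.3713

0: F=-6.0366 v=-1.3713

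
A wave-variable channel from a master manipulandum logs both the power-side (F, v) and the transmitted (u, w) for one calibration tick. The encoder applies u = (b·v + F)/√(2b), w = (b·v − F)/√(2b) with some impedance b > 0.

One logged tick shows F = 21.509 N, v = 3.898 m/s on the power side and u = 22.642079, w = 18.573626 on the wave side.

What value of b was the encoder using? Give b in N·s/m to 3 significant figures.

u + w = 41.215705;  u + w = √(2b)·v, so √(2b) = 41.215705/3.898 = 10.573552.
b = (√(2b))²/2 = 111.799998/2 = 55.899999.
(Check via u − w = 2F/√(2b): u − w = 4.068453, 2F/√(2b) = 4.068453.)

b = 55.9 N·s/m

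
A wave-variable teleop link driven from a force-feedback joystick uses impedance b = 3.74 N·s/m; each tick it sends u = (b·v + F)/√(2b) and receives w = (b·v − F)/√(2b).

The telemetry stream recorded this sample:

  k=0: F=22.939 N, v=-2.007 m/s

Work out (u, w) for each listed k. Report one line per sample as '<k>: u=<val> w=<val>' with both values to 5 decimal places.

k=0: b·v=3.74×(-2.007)=-7.50618; √(2b)=2.73496; u=(-7.50618+22.939)/2.73496=5.64280, w=(-7.50618−22.939)/2.73496=-11.13186

0: u=5.64280 w=-11.13186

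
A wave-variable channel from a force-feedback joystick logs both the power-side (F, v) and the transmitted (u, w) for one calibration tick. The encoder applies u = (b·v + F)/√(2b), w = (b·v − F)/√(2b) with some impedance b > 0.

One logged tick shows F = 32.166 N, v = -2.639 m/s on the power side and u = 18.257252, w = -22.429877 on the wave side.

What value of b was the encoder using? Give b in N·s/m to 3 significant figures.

b = 1.25 N·s/m

u + w = -4.172625;  u + w = √(2b)·v, so √(2b) = -4.172625/(-2.639) = 1.581139.
b = (√(2b))²/2 = 2.500000/2 = 1.250000.
(Check via u − w = 2F/√(2b): u − w = 40.687129, 2F/√(2b) = 40.687133.)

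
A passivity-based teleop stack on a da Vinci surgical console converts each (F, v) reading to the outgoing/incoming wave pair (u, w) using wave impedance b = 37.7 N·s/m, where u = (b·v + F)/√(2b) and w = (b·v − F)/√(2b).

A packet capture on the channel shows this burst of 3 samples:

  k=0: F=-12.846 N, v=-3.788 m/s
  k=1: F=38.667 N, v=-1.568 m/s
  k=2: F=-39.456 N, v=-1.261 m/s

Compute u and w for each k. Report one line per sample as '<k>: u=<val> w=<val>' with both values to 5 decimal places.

0: u=-17.92559 w=-14.96681
1: u=-2.35470 w=-11.26074
2: u=-10.01872 w=-0.93095

k=0: b·v=37.7×(-3.788)=-142.80760; √(2b)=8.68332; u=(-142.80760+(-12.846))/8.68332=-17.92559, w=(-142.80760−(-12.846))/8.68332=-14.96681
k=1: b·v=37.7×(-1.568)=-59.11360; √(2b)=8.68332; u=(-59.11360+38.667)/8.68332=-2.35470, w=(-59.11360−38.667)/8.68332=-11.26074
k=2: b·v=37.7×(-1.261)=-47.53970; √(2b)=8.68332; u=(-47.53970+(-39.456))/8.68332=-10.01872, w=(-47.53970−(-39.456))/8.68332=-0.93095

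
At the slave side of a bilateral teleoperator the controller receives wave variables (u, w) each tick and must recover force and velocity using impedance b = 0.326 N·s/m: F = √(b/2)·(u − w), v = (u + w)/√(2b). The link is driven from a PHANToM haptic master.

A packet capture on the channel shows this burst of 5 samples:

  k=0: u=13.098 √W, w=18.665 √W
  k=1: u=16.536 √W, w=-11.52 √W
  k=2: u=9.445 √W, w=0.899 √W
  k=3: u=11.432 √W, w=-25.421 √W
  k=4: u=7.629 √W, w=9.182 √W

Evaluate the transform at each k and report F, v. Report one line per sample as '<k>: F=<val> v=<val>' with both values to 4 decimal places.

0: F=-2.2476 v=39.3367
1: F=11.3271 v=6.2120
2: F=3.4503 v=12.8105
3: F=14.8788 v=-17.3246
4: F=-0.6270 v=20.8195

k=0: u−w=-5.5670, u+w=31.7630; √(b/2)=0.4037, √(2b)=0.8075; F=0.4037×(-5.567)=-2.2476, v=31.7630/0.8075=39.3367
k=1: u−w=28.0560, u+w=5.0160; √(b/2)=0.4037, √(2b)=0.8075; F=0.4037×28.056=11.3271, v=5.0160/0.8075=6.2120
k=2: u−w=8.5460, u+w=10.3440; √(b/2)=0.4037, √(2b)=0.8075; F=0.4037×8.546=3.4503, v=10.3440/0.8075=12.8105
k=3: u−w=36.8530, u+w=-13.9890; √(b/2)=0.4037, √(2b)=0.8075; F=0.4037×36.853=14.8788, v=-13.9890/0.8075=-17.3246
k=4: u−w=-1.5530, u+w=16.8110; √(b/2)=0.4037, √(2b)=0.8075; F=0.4037×(-1.553)=-0.6270, v=16.8110/0.8075=20.8195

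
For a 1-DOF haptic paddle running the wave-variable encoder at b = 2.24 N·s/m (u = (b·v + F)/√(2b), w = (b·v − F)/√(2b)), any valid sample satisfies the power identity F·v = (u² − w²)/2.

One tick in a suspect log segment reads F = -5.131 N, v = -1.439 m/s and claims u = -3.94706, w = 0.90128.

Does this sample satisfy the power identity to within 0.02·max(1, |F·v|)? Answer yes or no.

yes

F·v = (-5.131)×(-1.439) = 7.38351 W.
(u² − w²)/2 = (15.57928 − 0.81231)/2 = 7.38349 W.
|Δ| = 0.00002;  2% of max(1, |F·v|) = 0.14767.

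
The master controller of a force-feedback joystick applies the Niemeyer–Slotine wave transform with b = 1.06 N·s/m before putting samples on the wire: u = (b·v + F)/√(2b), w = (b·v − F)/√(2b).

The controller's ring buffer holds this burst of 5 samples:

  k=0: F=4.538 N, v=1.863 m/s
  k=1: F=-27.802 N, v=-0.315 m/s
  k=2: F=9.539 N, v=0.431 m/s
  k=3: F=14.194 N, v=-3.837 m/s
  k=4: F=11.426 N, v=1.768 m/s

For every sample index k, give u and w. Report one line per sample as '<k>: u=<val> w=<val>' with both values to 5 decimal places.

0: u=4.47300 w=-1.76043
1: u=-19.32382 w=18.86517
2: u=6.86518 w=-6.23764
3: u=6.95510 w=-12.54186
4: u=9.13453 w=-6.56029

k=0: b·v=1.06×1.863=1.97478; √(2b)=1.45602; u=(1.97478+4.538)/1.45602=4.47300, w=(1.97478−4.538)/1.45602=-1.76043
k=1: b·v=1.06×(-0.315)=-0.33390; √(2b)=1.45602; u=(-0.33390+(-27.802))/1.45602=-19.32382, w=(-0.33390−(-27.802))/1.45602=18.86517
k=2: b·v=1.06×0.431=0.45686; √(2b)=1.45602; u=(0.45686+9.539)/1.45602=6.86518, w=(0.45686−9.539)/1.45602=-6.23764
k=3: b·v=1.06×(-3.837)=-4.06722; √(2b)=1.45602; u=(-4.06722+14.194)/1.45602=6.95510, w=(-4.06722−14.194)/1.45602=-12.54186
k=4: b·v=1.06×1.768=1.87408; √(2b)=1.45602; u=(1.87408+11.426)/1.45602=9.13453, w=(1.87408−11.426)/1.45602=-6.56029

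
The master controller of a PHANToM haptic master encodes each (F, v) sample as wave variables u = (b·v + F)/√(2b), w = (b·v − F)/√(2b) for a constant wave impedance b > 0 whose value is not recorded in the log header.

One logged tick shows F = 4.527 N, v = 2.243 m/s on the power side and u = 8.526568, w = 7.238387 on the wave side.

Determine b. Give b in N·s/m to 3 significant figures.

b = 24.7 N·s/m

u + w = 15.764955;  u + w = √(2b)·v, so √(2b) = 15.764955/2.243 = 7.028513.
b = (√(2b))²/2 = 49.399997/2 = 24.699999.
(Check via u − w = 2F/√(2b): u − w = 1.288181, 2F/√(2b) = 1.288181.)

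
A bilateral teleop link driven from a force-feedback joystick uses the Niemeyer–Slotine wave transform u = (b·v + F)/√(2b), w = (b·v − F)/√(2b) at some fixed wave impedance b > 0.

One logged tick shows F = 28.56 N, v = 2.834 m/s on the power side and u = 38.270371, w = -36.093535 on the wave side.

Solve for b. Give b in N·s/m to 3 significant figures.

b = 0.295 N·s/m

u + w = 2.176836;  u + w = √(2b)·v, so √(2b) = 2.176836/2.834 = 0.768114.
b = (√(2b))²/2 = 0.590000/2 = 0.295000.
(Check via u − w = 2F/√(2b): u − w = 74.363906, 2F/√(2b) = 74.363930.)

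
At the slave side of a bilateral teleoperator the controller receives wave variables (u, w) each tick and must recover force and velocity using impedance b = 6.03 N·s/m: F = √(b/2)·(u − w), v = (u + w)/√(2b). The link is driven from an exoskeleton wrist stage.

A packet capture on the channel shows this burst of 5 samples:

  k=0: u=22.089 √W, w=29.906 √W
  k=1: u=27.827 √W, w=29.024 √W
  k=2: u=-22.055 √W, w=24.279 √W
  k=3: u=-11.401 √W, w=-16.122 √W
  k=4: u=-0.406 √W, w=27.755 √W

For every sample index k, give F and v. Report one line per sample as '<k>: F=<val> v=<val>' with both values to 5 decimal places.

0: F=-13.57325 v=14.97228
1: F=-2.07844 v=16.37059
2: F=-80.45322 v=0.64041
3: F=8.19743 v=-7.92542
4: F=-48.89807 v=7.87531

k=0: u−w=-7.81700, u+w=51.99500; √(b/2)=1.73638, √(2b)=3.47275; F=1.73638×(-7.817)=-13.57325, v=51.99500/3.47275=14.97228
k=1: u−w=-1.19700, u+w=56.85100; √(b/2)=1.73638, √(2b)=3.47275; F=1.73638×(-1.197)=-2.07844, v=56.85100/3.47275=16.37059
k=2: u−w=-46.33400, u+w=2.22400; √(b/2)=1.73638, √(2b)=3.47275; F=1.73638×(-46.334)=-80.45322, v=2.22400/3.47275=0.64041
k=3: u−w=4.72100, u+w=-27.52300; √(b/2)=1.73638, √(2b)=3.47275; F=1.73638×4.721=8.19743, v=-27.52300/3.47275=-7.92542
k=4: u−w=-28.16100, u+w=27.34900; √(b/2)=1.73638, √(2b)=3.47275; F=1.73638×(-28.161)=-48.89807, v=27.34900/3.47275=7.87531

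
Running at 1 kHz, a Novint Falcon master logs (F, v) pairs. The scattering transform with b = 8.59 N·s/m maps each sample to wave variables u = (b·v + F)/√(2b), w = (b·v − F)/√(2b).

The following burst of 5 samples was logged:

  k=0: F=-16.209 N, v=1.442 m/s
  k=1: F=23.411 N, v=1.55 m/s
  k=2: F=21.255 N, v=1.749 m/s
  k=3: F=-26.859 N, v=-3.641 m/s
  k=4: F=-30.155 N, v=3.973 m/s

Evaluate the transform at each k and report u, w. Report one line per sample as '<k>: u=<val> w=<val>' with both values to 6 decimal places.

0: u=-0.922155 w=6.899067
1: u=8.860457 w=-2.435899
2: u=8.752712 w=-1.503323
3: u=-14.025796 w=-1.065699
4: u=0.958550 w=15.509044

k=0: b·v=8.59×1.442=12.386780; √(2b)=4.144876; u=(12.386780+(-16.209))/4.144876=-0.922155, w=(12.386780−(-16.209))/4.144876=6.899067
k=1: b·v=8.59×1.55=13.314500; √(2b)=4.144876; u=(13.314500+23.411)/4.144876=8.860457, w=(13.314500−23.411)/4.144876=-2.435899
k=2: b·v=8.59×1.749=15.023910; √(2b)=4.144876; u=(15.023910+21.255)/4.144876=8.752712, w=(15.023910−21.255)/4.144876=-1.503323
k=3: b·v=8.59×(-3.641)=-31.276190; √(2b)=4.144876; u=(-31.276190+(-26.859))/4.144876=-14.025796, w=(-31.276190−(-26.859))/4.144876=-1.065699
k=4: b·v=8.59×3.973=34.128070; √(2b)=4.144876; u=(34.128070+(-30.155))/4.144876=0.958550, w=(34.128070−(-30.155))/4.144876=15.509044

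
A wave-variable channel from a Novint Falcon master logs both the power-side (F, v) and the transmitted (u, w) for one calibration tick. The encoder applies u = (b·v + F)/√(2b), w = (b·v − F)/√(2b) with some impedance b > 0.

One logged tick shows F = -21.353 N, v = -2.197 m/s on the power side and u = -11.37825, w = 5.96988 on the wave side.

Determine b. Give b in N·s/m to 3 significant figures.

u + w = -5.4084;  u + w = √(2b)·v, so √(2b) = -5.4084/(-2.197) = 2.4617.
b = (√(2b))²/2 = 6.0600/2 = 3.0300.
(Check via u − w = 2F/√(2b): u − w = -17.3481, 2F/√(2b) = -17.3481.)

b = 3.03 N·s/m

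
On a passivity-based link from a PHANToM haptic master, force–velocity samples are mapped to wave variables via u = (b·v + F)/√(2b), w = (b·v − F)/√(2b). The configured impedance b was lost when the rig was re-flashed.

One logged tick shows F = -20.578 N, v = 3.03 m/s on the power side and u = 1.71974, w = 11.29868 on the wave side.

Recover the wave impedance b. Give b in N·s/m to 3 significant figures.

b = 9.23 N·s/m

u + w = 13.01842;  u + w = √(2b)·v, so √(2b) = 13.01842/3.03 = 4.29651.
b = (√(2b))²/2 = 18.45998/2 = 9.22999.
(Check via u − w = 2F/√(2b): u − w = -9.57894, 2F/√(2b) = -9.57894.)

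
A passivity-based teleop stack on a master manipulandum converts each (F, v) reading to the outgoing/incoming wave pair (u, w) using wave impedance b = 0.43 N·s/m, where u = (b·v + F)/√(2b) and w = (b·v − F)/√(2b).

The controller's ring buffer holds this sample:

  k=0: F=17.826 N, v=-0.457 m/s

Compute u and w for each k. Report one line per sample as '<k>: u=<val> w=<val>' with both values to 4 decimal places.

k=0: b·v=0.43×(-0.457)=-0.1965; √(2b)=0.9274; u=(-0.1965+17.826)/0.9274=19.0104, w=(-0.1965−17.826)/0.9274=-19.4342

0: u=19.0104 w=-19.4342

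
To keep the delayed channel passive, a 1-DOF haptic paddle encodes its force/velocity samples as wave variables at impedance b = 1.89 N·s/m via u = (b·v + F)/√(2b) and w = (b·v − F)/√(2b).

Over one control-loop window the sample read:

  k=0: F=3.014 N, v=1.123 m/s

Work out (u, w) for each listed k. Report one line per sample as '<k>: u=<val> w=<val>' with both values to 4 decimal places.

0: u=2.6419 w=-0.4586

k=0: b·v=1.89×1.123=2.1225; √(2b)=1.9442; u=(2.1225+3.014)/1.9442=2.6419, w=(2.1225−3.014)/1.9442=-0.4586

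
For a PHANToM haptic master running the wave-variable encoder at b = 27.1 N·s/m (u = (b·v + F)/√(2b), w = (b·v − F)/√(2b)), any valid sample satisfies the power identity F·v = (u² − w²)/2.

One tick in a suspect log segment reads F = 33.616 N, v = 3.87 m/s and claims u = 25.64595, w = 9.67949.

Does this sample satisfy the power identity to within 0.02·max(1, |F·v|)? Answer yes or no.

no

F·v = 33.616×3.87 = 130.09392 W.
(u² − w²)/2 = (657.71475 − 93.69253)/2 = 282.01111 W.
|Δ| = 151.91719;  2% of max(1, |F·v|) = 2.60188.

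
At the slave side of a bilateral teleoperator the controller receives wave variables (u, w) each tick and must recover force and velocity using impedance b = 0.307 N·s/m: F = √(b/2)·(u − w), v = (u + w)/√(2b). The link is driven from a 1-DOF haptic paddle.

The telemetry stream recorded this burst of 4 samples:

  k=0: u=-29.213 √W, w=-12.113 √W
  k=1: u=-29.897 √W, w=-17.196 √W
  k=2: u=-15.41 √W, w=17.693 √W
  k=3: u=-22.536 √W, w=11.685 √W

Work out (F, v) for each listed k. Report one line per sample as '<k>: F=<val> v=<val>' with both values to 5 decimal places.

k=0: u−w=-17.10000, u+w=-41.32600; √(b/2)=0.39179, √(2b)=0.78358; F=0.39179×(-17.1)=-6.69962, v=-41.32600/0.78358=-52.73989
k=1: u−w=-12.70100, u+w=-47.09300; √(b/2)=0.39179, √(2b)=0.78358; F=0.39179×(-12.701)=-4.97613, v=-47.09300/0.78358=-60.09968
k=2: u−w=-33.10300, u+w=2.28300; √(b/2)=0.39179, √(2b)=0.78358; F=0.39179×(-33.103)=-12.96945, v=2.28300/0.78358=2.91354
k=3: u−w=-34.22100, u+w=-10.85100; √(b/2)=0.39179, √(2b)=0.78358; F=0.39179×(-34.221)=-13.40747, v=-10.85100/0.78358=-13.84795

0: F=-6.69962 v=-52.73989
1: F=-4.97613 v=-60.09968
2: F=-12.96945 v=2.91354
3: F=-13.40747 v=-13.84795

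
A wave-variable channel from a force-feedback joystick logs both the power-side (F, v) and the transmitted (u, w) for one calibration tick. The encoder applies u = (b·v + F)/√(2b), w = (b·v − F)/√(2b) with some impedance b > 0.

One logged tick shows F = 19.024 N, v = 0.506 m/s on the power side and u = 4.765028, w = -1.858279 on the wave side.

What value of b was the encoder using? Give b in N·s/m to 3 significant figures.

b = 16.5 N·s/m

u + w = 2.906749;  u + w = √(2b)·v, so √(2b) = 2.906749/0.506 = 5.744563.
b = (√(2b))²/2 = 33.000007/2 = 16.500003.
(Check via u − w = 2F/√(2b): u − w = 6.623307, 2F/√(2b) = 6.623306.)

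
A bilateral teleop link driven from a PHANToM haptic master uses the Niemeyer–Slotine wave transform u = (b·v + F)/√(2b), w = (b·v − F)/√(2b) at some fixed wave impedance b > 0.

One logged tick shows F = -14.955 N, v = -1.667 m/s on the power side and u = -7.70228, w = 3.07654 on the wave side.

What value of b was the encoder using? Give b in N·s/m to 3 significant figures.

b = 3.85 N·s/m

u + w = -4.6257;  u + w = √(2b)·v, so √(2b) = -4.6257/(-1.667) = 2.7749.
b = (√(2b))²/2 = 7.7000/2 = 3.8500.
(Check via u − w = 2F/√(2b): u − w = -10.7788, 2F/√(2b) = -10.7788.)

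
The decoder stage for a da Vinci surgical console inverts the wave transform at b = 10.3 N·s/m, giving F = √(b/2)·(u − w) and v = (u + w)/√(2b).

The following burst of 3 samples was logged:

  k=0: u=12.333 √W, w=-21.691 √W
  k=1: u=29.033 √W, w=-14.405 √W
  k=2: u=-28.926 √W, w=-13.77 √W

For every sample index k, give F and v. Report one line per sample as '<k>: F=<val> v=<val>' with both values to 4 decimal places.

k=0: u−w=34.0240, u+w=-9.3580; √(b/2)=2.2694, √(2b)=4.5387; F=2.2694×34.024=77.2127, v=-9.3580/4.5387=-2.0618
k=1: u−w=43.4380, u+w=14.6280; √(b/2)=2.2694, √(2b)=4.5387; F=2.2694×43.438=98.5765, v=14.6280/4.5387=3.2229
k=2: u−w=-15.1560, u+w=-42.6960; √(b/2)=2.2694, √(2b)=4.5387; F=2.2694×(-15.156)=-34.3944, v=-42.6960/4.5387=-9.4071

0: F=77.2127 v=-2.0618
1: F=98.5765 v=3.2229
2: F=-34.3944 v=-9.4071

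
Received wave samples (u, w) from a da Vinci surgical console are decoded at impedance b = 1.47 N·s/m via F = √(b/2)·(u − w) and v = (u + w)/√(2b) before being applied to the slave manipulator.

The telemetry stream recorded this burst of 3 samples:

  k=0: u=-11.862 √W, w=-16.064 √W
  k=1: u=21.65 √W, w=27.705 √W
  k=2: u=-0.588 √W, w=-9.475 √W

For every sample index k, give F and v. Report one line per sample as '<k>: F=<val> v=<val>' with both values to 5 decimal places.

k=0: u−w=4.20200, u+w=-27.92600; √(b/2)=0.85732, √(2b)=1.71464; F=0.85732×4.202=3.60246, v=-27.92600/1.71464=-16.28677
k=1: u−w=-6.05500, u+w=49.35500; √(b/2)=0.85732, √(2b)=1.71464; F=0.85732×(-6.055)=-5.19108, v=49.35500/1.71464=28.78442
k=2: u−w=8.88700, u+w=-10.06300; √(b/2)=0.85732, √(2b)=1.71464; F=0.85732×8.887=7.61902, v=-10.06300/1.71464=-5.86886

0: F=3.60246 v=-16.28677
1: F=-5.19108 v=28.78442
2: F=7.61902 v=-5.86886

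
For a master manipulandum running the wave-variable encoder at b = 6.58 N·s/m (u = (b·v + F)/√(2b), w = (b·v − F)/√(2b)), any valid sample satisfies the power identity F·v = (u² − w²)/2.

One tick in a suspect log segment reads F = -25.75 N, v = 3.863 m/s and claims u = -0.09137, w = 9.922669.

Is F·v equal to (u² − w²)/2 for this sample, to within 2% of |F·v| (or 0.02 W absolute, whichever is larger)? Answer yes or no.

no

F·v = (-25.75)×3.863 = -99.472250 W.
(u² − w²)/2 = (0.008348 − 98.459360)/2 = -49.225506 W.
|Δ| = 50.246744;  2% of max(1, |F·v|) = 1.989445.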